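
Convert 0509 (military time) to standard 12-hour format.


Hour: 5
5 < 12 → AM

5:09 AM


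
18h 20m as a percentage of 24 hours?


Total minutes: 18×60 + 20 = 1100
Day = 24×60 = 1440 minutes
Fraction = 1100/1440 ≈ 0.7639
As a percentage: 1100/1440 × 100 ≈ 76.39%

0.7639 (76.39%)


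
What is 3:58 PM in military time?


Input: 3:58 PM
PM: 3 + 12 = 15

15:58


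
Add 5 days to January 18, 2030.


January 23, 2030

Start: January 18, 2030
Add 5 days
January 18 + 5 = January 23, 2030


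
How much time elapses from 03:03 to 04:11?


1h 8m

End time in minutes: 4×60 + 11 = 251
Start time in minutes: 3×60 + 3 = 183
Difference = 251 - 183 = 68 minutes
= 1 hours 8 minutes


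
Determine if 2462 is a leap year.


Rules: divisible by 4 AND (not by 100 OR by 400)
2462 ÷ 4 = 615 remainder 2 → not divisible by 4
Not divisible by 4 → not a leap year

No


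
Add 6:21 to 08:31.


14:52

Start: 511 minutes from midnight
Add: 381 minutes
Total: 892 minutes
Hours: 892 ÷ 60 = 14 remainder 52


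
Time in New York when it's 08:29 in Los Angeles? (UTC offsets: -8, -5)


11:29

Time difference = UTC-5 - UTC-8 = +3 hours
New hour = (8 + 3) mod 24
= 11 mod 24 = 11
Minutes unchanged → 11:29


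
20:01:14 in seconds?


72074 seconds

Hours: 20 × 3600 = 72000
Minutes: 1 × 60 = 60
Seconds: 14
Total = 72000 + 60 + 14 = 72074


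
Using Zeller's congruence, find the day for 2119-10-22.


Sunday

Zeller's congruence:
q=22, m=10, k=19, j=21
h = (22 + ⌊13×11/5⌋ + 19 + ⌊19/4⌋ + ⌊21/4⌋ - 2×21) mod 7
= (22 + 28 + 19 + 4 + 5 - 42) mod 7
= 36 mod 7 = 1
h=1 → Sunday


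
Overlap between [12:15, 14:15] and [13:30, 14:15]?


45 minutes

Meeting A: 735-855 (in minutes from midnight)
Meeting B: 810-855
Overlap start = max(735, 810) = 810
Overlap end = min(855, 855) = 855
Overlap = max(0, 855 - 810) = 45 min


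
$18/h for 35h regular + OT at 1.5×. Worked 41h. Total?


Regular: 35h × $18 = $630.00
Overtime: 41 - 35 = 6h
OT pay: 6h × $18 × 1.5 = $162.00
Total = $630.00 + $162.00 = $792.00

$792.00


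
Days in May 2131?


31 days

Month: May (month 5)
May has 31 days


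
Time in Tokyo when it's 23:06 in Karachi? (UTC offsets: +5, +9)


03:06 (next day)

Time difference = UTC+9 - UTC+5 = +4 hours
New hour = (23 + 4) mod 24
= 27 mod 24 = 3
Minutes unchanged → 03:06; 27 ≥ 24 → next day


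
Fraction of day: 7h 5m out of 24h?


Total minutes: 7×60 + 5 = 425
Day = 24×60 = 1440 minutes
Fraction = 425/1440 ≈ 0.2951
As a percentage: 425/1440 × 100 ≈ 29.51%

0.2951 (29.51%)


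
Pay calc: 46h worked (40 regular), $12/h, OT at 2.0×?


$624.00

Regular: 40h × $12 = $480.00
Overtime: 46 - 40 = 6h
OT pay: 6h × $12 × 2.0 = $144.00
Total = $480.00 + $144.00 = $624.00


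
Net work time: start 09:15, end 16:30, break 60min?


6h 15m (375 minutes)

Total time = (16×60+30) - (9×60+15)
= 990 - 555 = 435 min
Minus break: 435 - 60 = 375 min
= 6h 15m


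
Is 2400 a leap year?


Rules: divisible by 4 AND (not by 100 OR by 400)
2400 ÷ 4 = 600 exactly → divisible by 4
2400 ÷ 100 = 24 exactly → divisible by 100
2400 ÷ 400 = 6 exactly → divisible by 400
Divisible by 400 → leap year

Yes


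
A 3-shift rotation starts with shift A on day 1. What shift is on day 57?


Shifts: A, B, C
Start: A (index 0)
Day 57: (0 + 57 - 1) mod 3
= 56 mod 3
= 2
Index 2 → shift C

Shift C


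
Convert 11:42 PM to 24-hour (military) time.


Input: 11:42 PM
PM: 11 + 12 = 23

23:42


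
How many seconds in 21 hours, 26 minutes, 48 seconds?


77208 seconds

Hours: 21 × 3600 = 75600
Minutes: 26 × 60 = 1560
Seconds: 48
Total = 75600 + 1560 + 48 = 77208


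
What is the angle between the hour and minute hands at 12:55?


57.5°

Hour hand (12 ≡ 0 on the dial): 0×30 + 55×0.5 = 27.5°
Minute hand = 55×6 = 330°
Difference = |27.5 - 330| = 302.5°
Since > 180°: 360 - 302.5 = 57.5°


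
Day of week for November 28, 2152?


Tuesday

Zeller's congruence:
q=28, m=11, k=52, j=21
h = (28 + ⌊13×12/5⌋ + 52 + ⌊52/4⌋ + ⌊21/4⌋ - 2×21) mod 7
= (28 + 31 + 52 + 13 + 5 - 42) mod 7
= 87 mod 7 = 3
h=3 → Tuesday


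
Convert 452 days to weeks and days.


64 weeks 4 days

Weeks: 452 ÷ 7 = 64 remainder 4


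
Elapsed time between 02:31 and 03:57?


1h 26m

End time in minutes: 3×60 + 57 = 237
Start time in minutes: 2×60 + 31 = 151
Difference = 237 - 151 = 86 minutes
= 1 hours 26 minutes


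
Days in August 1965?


31 days

Month: August (month 8)
August has 31 days


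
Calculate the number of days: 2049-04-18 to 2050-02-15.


303 days

From April 18, 2049 to February 15, 2050
Rest of April 2049: 30 - 18 = 12
Full months: May 31, June 30, July 31, August 31, September 30, October 31, November 30, December 31, January 31
Days into February 2050: 15
Total = 12 + 31 + 30 + 31 + 31 + 30 + 31 + 30 + 31 + 31 + 15 = 303 days


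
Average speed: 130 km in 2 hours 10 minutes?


Distance: 130 km
Time: 2h 10m = 130 min = 130/60 = 13/6 hours
Speed = 130 ÷ (13/6) = 130 × 6 / 13 = 780/13 = 60.0 km/h

60.0 km/h


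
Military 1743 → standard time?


Hour: 17
17 - 12 = 5 → PM

5:43 PM


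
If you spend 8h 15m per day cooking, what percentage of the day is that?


Time: 495 minutes
Day: 1440 minutes
Percentage = (495/1440) × 100 ≈ 34.4%

34.4%


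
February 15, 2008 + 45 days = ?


Start: February 15, 2008
Add 45 days
February 15 → March 1: 29 - 15 + 1 = 15 days (45 - 15 = 30 left)
March 1 + 30 = March 31, 2008

March 31, 2008


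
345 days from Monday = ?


Start: Monday (index 0)
(0 + 345) mod 7
= 345 mod 7
= 2
Index 2 → Wednesday

Wednesday


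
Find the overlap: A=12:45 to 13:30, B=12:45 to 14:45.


45 minutes

Meeting A: 765-810 (in minutes from midnight)
Meeting B: 765-885
Overlap start = max(765, 765) = 765
Overlap end = min(810, 885) = 810
Overlap = max(0, 810 - 765) = 45 min


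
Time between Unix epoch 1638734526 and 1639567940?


833414 seconds (231.5 hours / 9.65 days)

Difference = 1639567940 - 1638734526 = 833414 seconds
In hours: 833414 / 3600 ≈ 231.5
In days: 833414 / 86400 ≈ 9.65


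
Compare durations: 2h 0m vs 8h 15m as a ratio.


8:33 (0.24)

Duration 1: 120 minutes
Duration 2: 495 minutes
Ratio = 120:495
GCD = 15
Simplified = 8:33
As a decimal: 8/33 ≈ 0.24


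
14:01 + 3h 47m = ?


17:48

Start: 841 minutes from midnight
Add: 227 minutes
Total: 1068 minutes
Hours: 1068 ÷ 60 = 17 remainder 48


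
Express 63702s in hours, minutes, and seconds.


17h 41m 42s

Hours: 63702 ÷ 3600 = 17 remainder 2502
Minutes: 2502 ÷ 60 = 41 remainder 42
Seconds: 42


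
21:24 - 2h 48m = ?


Start: 1284 minutes from midnight
Subtract: 168 minutes
Remaining: 1284 - 168 = 1116
Hours: 18, Minutes: 36

18:36


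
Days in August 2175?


Month: August (month 8)
August has 31 days

31 days


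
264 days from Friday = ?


Start: Friday (index 4)
(4 + 264) mod 7
= 268 mod 7
= 2
Index 2 → Wednesday

Wednesday


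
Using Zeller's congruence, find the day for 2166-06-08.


Zeller's congruence:
q=8, m=6, k=66, j=21
h = (8 + ⌊13×7/5⌋ + 66 + ⌊66/4⌋ + ⌊21/4⌋ - 2×21) mod 7
= (8 + 18 + 66 + 16 + 5 - 42) mod 7
= 71 mod 7 = 1
h=1 → Sunday

Sunday


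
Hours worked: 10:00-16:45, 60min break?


Total time = (16×60+45) - (10×60+0)
= 1005 - 600 = 405 min
Minus break: 405 - 60 = 345 min
= 5h 45m

5h 45m (345 minutes)


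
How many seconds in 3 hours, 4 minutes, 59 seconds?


11099 seconds

Hours: 3 × 3600 = 10800
Minutes: 4 × 60 = 240
Seconds: 59
Total = 10800 + 240 + 59 = 11099


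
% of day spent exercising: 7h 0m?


Time: 420 minutes
Day: 1440 minutes
Percentage = (420/1440) × 100 ≈ 29.2%

29.2%


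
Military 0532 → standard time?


Hour: 5
5 < 12 → AM

5:32 AM


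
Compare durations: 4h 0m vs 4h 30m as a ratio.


8:9 (0.89)

Duration 1: 240 minutes
Duration 2: 270 minutes
Ratio = 240:270
GCD = 30
Simplified = 8:9
As a decimal: 8/9 ≈ 0.89


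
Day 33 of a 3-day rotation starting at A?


Shift C

Shifts: A, B, C
Start: A (index 0)
Day 33: (0 + 33 - 1) mod 3
= 32 mod 3
= 2
Index 2 → shift C


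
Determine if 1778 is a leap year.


No

Rules: divisible by 4 AND (not by 100 OR by 400)
1778 ÷ 4 = 444 remainder 2 → not divisible by 4
Not divisible by 4 → not a leap year


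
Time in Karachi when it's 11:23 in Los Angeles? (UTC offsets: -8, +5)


00:23 (next day)

Time difference = UTC+5 - UTC-8 = +13 hours
New hour = (11 + 13) mod 24
= 24 mod 24 = 0
Minutes unchanged → 00:23; 24 ≥ 24 → next day


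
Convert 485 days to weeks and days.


Weeks: 485 ÷ 7 = 69 remainder 2

69 weeks 2 days


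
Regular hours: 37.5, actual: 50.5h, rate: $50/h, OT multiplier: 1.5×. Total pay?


$2850.00

Regular: 37.5h × $50 = $1875.00
Overtime: 50.5 - 37.5 = 13.0h
OT pay: 13.0h × $50 × 1.5 = $975.00
Total = $1875.00 + $975.00 = $2850.00


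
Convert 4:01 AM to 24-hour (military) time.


04:01

Input: 4:01 AM
AM hour stays: 4


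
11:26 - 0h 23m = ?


11:03

Start: 686 minutes from midnight
Subtract: 23 minutes
Remaining: 686 - 23 = 663
Hours: 11, Minutes: 3


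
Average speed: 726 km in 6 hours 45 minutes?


Distance: 726 km
Time: 6h 45m = 405 min = 405/60 = 27/4 hours
Speed = 726 ÷ (27/4) = 726 × 4 / 27 = 2904/27 ≈ 107.6 km/h

107.6 km/h


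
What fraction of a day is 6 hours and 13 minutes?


0.2590 (25.90%)

Total minutes: 6×60 + 13 = 373
Day = 24×60 = 1440 minutes
Fraction = 373/1440 ≈ 0.2590
As a percentage: 373/1440 × 100 ≈ 25.90%


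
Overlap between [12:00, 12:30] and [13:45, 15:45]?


Meeting A: 720-750 (in minutes from midnight)
Meeting B: 825-945
Overlap start = max(720, 825) = 825
Overlap end = min(750, 945) = 750
Overlap = max(0, 750 - 825) = 0 min

0 minutes


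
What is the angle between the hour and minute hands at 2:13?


11.5°

Hour hand = 2×30 + 13×0.5 = 66.5°
Minute hand = 13×6 = 78°
Difference = |66.5 - 78| = 11.5°


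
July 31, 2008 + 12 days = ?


Start: July 31, 2008
Add 12 days
July 31 → August 1: 31 - 31 + 1 = 1 days (12 - 1 = 11 left)
August 1 + 11 = August 12, 2008

August 12, 2008


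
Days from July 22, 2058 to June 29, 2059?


From July 22, 2058 to June 29, 2059
Rest of July 2058: 31 - 22 = 9
Full months: August 31, September 30, October 31, November 30, December 31, January 31, February 2059 28, March 31, April 30, May 31
Days into June 2059: 29
Total = 9 + 31 + 30 + 31 + 30 + 31 + 31 + 28 + 31 + 30 + 31 + 29 = 342 days

342 days


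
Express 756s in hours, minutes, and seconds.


0h 12m 36s

Hours: 756 ÷ 3600 = 0 remainder 756
Minutes: 756 ÷ 60 = 12 remainder 36
Seconds: 36


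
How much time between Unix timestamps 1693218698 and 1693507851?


289153 seconds (80.3 hours / 3.35 days)

Difference = 1693507851 - 1693218698 = 289153 seconds
In hours: 289153 / 3600 ≈ 80.3
In days: 289153 / 86400 ≈ 3.35


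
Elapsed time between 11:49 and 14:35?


2h 46m

End time in minutes: 14×60 + 35 = 875
Start time in minutes: 11×60 + 49 = 709
Difference = 875 - 709 = 166 minutes
= 2 hours 46 minutes


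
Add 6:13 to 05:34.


Start: 334 minutes from midnight
Add: 373 minutes
Total: 707 minutes
Hours: 707 ÷ 60 = 11 remainder 47

11:47


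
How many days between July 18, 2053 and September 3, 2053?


47 days

From July 18, 2053 to September 3, 2053
Rest of July 2053: 31 - 18 = 13
Full months: August 31
Days into September 2053: 3
Total = 13 + 31 + 3 = 47 days


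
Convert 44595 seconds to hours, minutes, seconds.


12h 23m 15s

Hours: 44595 ÷ 3600 = 12 remainder 1395
Minutes: 1395 ÷ 60 = 23 remainder 15
Seconds: 15


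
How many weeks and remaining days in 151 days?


Weeks: 151 ÷ 7 = 21 remainder 4

21 weeks 4 days


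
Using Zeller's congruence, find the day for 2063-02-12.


Monday

Zeller's congruence:
q=12, m=14, k=62, j=20
h = (12 + ⌊13×15/5⌋ + 62 + ⌊62/4⌋ + ⌊20/4⌋ - 2×20) mod 7
= (12 + 39 + 62 + 15 + 5 - 40) mod 7
= 93 mod 7 = 2
h=2 → Monday


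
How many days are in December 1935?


Month: December (month 12)
December has 31 days

31 days


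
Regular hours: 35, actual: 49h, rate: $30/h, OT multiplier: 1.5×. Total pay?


$1680.00

Regular: 35h × $30 = $1050.00
Overtime: 49 - 35 = 14h
OT pay: 14h × $30 × 1.5 = $630.00
Total = $1050.00 + $630.00 = $1680.00


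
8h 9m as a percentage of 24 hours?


Total minutes: 8×60 + 9 = 489
Day = 24×60 = 1440 minutes
Fraction = 489/1440 ≈ 0.3396
As a percentage: 489/1440 × 100 ≈ 33.96%

0.3396 (33.96%)


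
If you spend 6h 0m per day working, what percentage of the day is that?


25.0%

Time: 360 minutes
Day: 1440 minutes
Percentage = (360/1440) × 100 = 25.0%


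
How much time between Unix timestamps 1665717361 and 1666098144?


380783 seconds (105.8 hours / 4.41 days)

Difference = 1666098144 - 1665717361 = 380783 seconds
In hours: 380783 / 3600 ≈ 105.8
In days: 380783 / 86400 ≈ 4.41


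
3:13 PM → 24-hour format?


Input: 3:13 PM
PM: 3 + 12 = 15

15:13


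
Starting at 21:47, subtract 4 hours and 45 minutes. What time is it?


Start: 1307 minutes from midnight
Subtract: 285 minutes
Remaining: 1307 - 285 = 1022
Hours: 17, Minutes: 2

17:02


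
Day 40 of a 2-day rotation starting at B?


Shift A

Shifts: A, B
Start: B (index 1)
Day 40: (1 + 40 - 1) mod 2
= 40 mod 2
= 0
Index 0 → shift A


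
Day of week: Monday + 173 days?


Start: Monday (index 0)
(0 + 173) mod 7
= 173 mod 7
= 5
Index 5 → Saturday

Saturday


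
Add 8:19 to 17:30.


01:49 (next day)

Start: 1050 minutes from midnight
Add: 499 minutes
Total: 1549 minutes
Hours: 1549 ÷ 60 = 25 remainder 49
25 ≥ 24 → 25 - 24 = 1 (next day)


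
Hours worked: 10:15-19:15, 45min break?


8h 15m (495 minutes)

Total time = (19×60+15) - (10×60+15)
= 1155 - 615 = 540 min
Minus break: 540 - 45 = 495 min
= 8h 15m


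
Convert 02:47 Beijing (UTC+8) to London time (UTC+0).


18:47 (previous day)

Time difference = UTC+0 - UTC+8 = -8 hours
New hour = (2 -8) mod 24
= -6 mod 24 = 18
Minutes unchanged → 18:47; -6 < 0 → previous day


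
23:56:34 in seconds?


86194 seconds

Hours: 23 × 3600 = 82800
Minutes: 56 × 60 = 3360
Seconds: 34
Total = 82800 + 3360 + 34 = 86194


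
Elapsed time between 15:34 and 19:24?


3h 50m

End time in minutes: 19×60 + 24 = 1164
Start time in minutes: 15×60 + 34 = 934
Difference = 1164 - 934 = 230 minutes
= 3 hours 50 minutes


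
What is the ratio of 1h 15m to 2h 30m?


1:2 (0.50)

Duration 1: 75 minutes
Duration 2: 150 minutes
Ratio = 75:150
GCD = 75
Simplified = 1:2
As a decimal: 1/2 = 0.50


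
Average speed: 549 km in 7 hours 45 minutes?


Distance: 549 km
Time: 7h 45m = 465 min = 465/60 = 31/4 hours
Speed = 549 ÷ (31/4) = 549 × 4 / 31 = 2196/31 ≈ 70.8 km/h

70.8 km/h


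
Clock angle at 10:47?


Hour hand = 10×30 + 47×0.5 = 323.5°
Minute hand = 47×6 = 282°
Difference = |323.5 - 282| = 41.5°

41.5°


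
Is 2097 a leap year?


Rules: divisible by 4 AND (not by 100 OR by 400)
2097 ÷ 4 = 524 remainder 1 → not divisible by 4
Not divisible by 4 → not a leap year

No


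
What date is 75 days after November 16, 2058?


January 30, 2059

Start: November 16, 2058
Add 75 days
November 16 → December 1: 30 - 16 + 1 = 15 days (75 - 15 = 60 left)
December 1 → January 1: 31 - 1 + 1 = 31 days (60 - 31 = 29 left)
January 1 + 29 = January 30, 2059


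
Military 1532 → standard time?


3:32 PM

Hour: 15
15 - 12 = 3 → PM


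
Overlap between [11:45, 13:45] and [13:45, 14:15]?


0 minutes

Meeting A: 705-825 (in minutes from midnight)
Meeting B: 825-855
Overlap start = max(705, 825) = 825
Overlap end = min(825, 855) = 825
Overlap = max(0, 825 - 825) = 0 min


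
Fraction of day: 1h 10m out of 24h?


0.0486 (4.86%)

Total minutes: 1×60 + 10 = 70
Day = 24×60 = 1440 minutes
Fraction = 70/1440 ≈ 0.0486
As a percentage: 70/1440 × 100 ≈ 4.86%


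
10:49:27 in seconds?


38967 seconds

Hours: 10 × 3600 = 36000
Minutes: 49 × 60 = 2940
Seconds: 27
Total = 36000 + 2940 + 27 = 38967


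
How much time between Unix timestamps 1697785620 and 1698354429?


Difference = 1698354429 - 1697785620 = 568809 seconds
In hours: 568809 / 3600 ≈ 158.0
In days: 568809 / 86400 ≈ 6.58

568809 seconds (158.0 hours / 6.58 days)


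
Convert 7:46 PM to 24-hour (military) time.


19:46

Input: 7:46 PM
PM: 7 + 12 = 19


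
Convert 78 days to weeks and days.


Weeks: 78 ÷ 7 = 11 remainder 1

11 weeks 1 days


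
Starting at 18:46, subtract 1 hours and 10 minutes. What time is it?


17:36

Start: 1126 minutes from midnight
Subtract: 70 minutes
Remaining: 1126 - 70 = 1056
Hours: 17, Minutes: 36


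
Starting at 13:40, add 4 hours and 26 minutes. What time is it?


Start: 820 minutes from midnight
Add: 266 minutes
Total: 1086 minutes
Hours: 1086 ÷ 60 = 18 remainder 6

18:06


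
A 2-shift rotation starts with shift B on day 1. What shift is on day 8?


Shifts: A, B
Start: B (index 1)
Day 8: (1 + 8 - 1) mod 2
= 8 mod 2
= 0
Index 0 → shift A

Shift A


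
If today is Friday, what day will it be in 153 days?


Start: Friday (index 4)
(4 + 153) mod 7
= 157 mod 7
= 3
Index 3 → Thursday

Thursday


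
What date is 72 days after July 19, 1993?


September 29, 1993

Start: July 19, 1993
Add 72 days
July 19 → August 1: 31 - 19 + 1 = 13 days (72 - 13 = 59 left)
August 1 → September 1: 31 - 1 + 1 = 31 days (59 - 31 = 28 left)
September 1 + 28 = September 29, 1993


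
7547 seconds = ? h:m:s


2h 5m 47s

Hours: 7547 ÷ 3600 = 2 remainder 347
Minutes: 347 ÷ 60 = 5 remainder 47
Seconds: 47


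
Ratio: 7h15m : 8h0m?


Duration 1: 435 minutes
Duration 2: 480 minutes
Ratio = 435:480
GCD = 15
Simplified = 29:32
As a decimal: 29/32 ≈ 0.91

29:32 (0.91)


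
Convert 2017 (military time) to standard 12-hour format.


8:17 PM

Hour: 20
20 - 12 = 8 → PM


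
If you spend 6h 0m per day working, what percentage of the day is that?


Time: 360 minutes
Day: 1440 minutes
Percentage = (360/1440) × 100 = 25.0%

25.0%


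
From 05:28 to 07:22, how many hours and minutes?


1h 54m

End time in minutes: 7×60 + 22 = 442
Start time in minutes: 5×60 + 28 = 328
Difference = 442 - 328 = 114 minutes
= 1 hours 54 minutes


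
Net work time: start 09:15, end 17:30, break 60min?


Total time = (17×60+30) - (9×60+15)
= 1050 - 555 = 495 min
Minus break: 495 - 60 = 435 min
= 7h 15m

7h 15m (435 minutes)


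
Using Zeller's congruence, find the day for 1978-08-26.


Zeller's congruence:
q=26, m=8, k=78, j=19
h = (26 + ⌊13×9/5⌋ + 78 + ⌊78/4⌋ + ⌊19/4⌋ - 2×19) mod 7
= (26 + 23 + 78 + 19 + 4 - 38) mod 7
= 112 mod 7 = 0
h=0 → Saturday

Saturday


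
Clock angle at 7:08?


166.0°

Hour hand = 7×30 + 8×0.5 = 214.0°
Minute hand = 8×6 = 48°
Difference = |214.0 - 48| = 166.0°


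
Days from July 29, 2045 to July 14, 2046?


350 days

From July 29, 2045 to July 14, 2046
Rest of July 2045: 31 - 29 = 2
Full months: August 31, September 30, October 31, November 30, December 31, January 31, February 2046 28, March 31, April 30, May 31, June 30
Days into July 2046: 14
Total = 2 + 31 + 30 + 31 + 30 + 31 + 31 + 28 + 31 + 30 + 31 + 30 + 14 = 350 days


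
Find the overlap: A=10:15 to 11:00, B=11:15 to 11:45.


0 minutes

Meeting A: 615-660 (in minutes from midnight)
Meeting B: 675-705
Overlap start = max(615, 675) = 675
Overlap end = min(660, 705) = 660
Overlap = max(0, 660 - 675) = 0 min


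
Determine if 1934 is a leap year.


Rules: divisible by 4 AND (not by 100 OR by 400)
1934 ÷ 4 = 483 remainder 2 → not divisible by 4
Not divisible by 4 → not a leap year

No


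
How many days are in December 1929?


Month: December (month 12)
December has 31 days

31 days


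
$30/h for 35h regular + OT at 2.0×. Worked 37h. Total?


Regular: 35h × $30 = $1050.00
Overtime: 37 - 35 = 2h
OT pay: 2h × $30 × 2.0 = $120.00
Total = $1050.00 + $120.00 = $1170.00

$1170.00


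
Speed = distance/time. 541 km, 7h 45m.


69.8 km/h

Distance: 541 km
Time: 7h 45m = 465 min = 465/60 = 31/4 hours
Speed = 541 ÷ (31/4) = 541 × 4 / 31 = 2164/31 ≈ 69.8 km/h


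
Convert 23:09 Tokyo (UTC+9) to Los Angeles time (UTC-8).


Time difference = UTC-8 - UTC+9 = -17 hours
New hour = (23 -17) mod 24
= 6 mod 24 = 6
Minutes unchanged → 06:09

06:09


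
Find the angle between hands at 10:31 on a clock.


Hour hand = 10×30 + 31×0.5 = 315.5°
Minute hand = 31×6 = 186°
Difference = |315.5 - 186| = 129.5°

129.5°


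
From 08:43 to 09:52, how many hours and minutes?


1h 9m

End time in minutes: 9×60 + 52 = 592
Start time in minutes: 8×60 + 43 = 523
Difference = 592 - 523 = 69 minutes
= 1 hours 9 minutes


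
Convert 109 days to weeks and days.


15 weeks 4 days

Weeks: 109 ÷ 7 = 15 remainder 4


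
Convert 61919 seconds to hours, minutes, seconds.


17h 11m 59s

Hours: 61919 ÷ 3600 = 17 remainder 719
Minutes: 719 ÷ 60 = 11 remainder 59
Seconds: 59


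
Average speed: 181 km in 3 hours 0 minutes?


60.3 km/h

Distance: 181 km
Time: 3 hours
Speed = 181 / 3 ≈ 60.3 km/h


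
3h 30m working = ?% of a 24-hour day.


14.6%

Time: 210 minutes
Day: 1440 minutes
Percentage = (210/1440) × 100 ≈ 14.6%


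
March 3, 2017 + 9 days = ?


Start: March 3, 2017
Add 9 days
March 3 + 9 = March 12, 2017

March 12, 2017


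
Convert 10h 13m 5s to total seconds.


Hours: 10 × 3600 = 36000
Minutes: 13 × 60 = 780
Seconds: 5
Total = 36000 + 780 + 5 = 36785

36785 seconds


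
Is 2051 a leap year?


No

Rules: divisible by 4 AND (not by 100 OR by 400)
2051 ÷ 4 = 512 remainder 3 → not divisible by 4
Not divisible by 4 → not a leap year


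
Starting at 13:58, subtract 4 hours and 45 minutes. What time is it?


Start: 838 minutes from midnight
Subtract: 285 minutes
Remaining: 838 - 285 = 553
Hours: 9, Minutes: 13

09:13


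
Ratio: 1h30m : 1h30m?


1:1 (1.00)

Duration 1: 90 minutes
Duration 2: 90 minutes
Ratio = 90:90
GCD = 90
Simplified = 1:1
As a decimal: 1/1 = 1.00


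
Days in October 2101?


Month: October (month 10)
October has 31 days

31 days


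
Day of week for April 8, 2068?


Sunday

Zeller's congruence:
q=8, m=4, k=68, j=20
h = (8 + ⌊13×5/5⌋ + 68 + ⌊68/4⌋ + ⌊20/4⌋ - 2×20) mod 7
= (8 + 13 + 68 + 17 + 5 - 40) mod 7
= 71 mod 7 = 1
h=1 → Sunday


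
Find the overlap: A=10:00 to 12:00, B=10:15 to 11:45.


90 minutes

Meeting A: 600-720 (in minutes from midnight)
Meeting B: 615-705
Overlap start = max(600, 615) = 615
Overlap end = min(720, 705) = 705
Overlap = max(0, 705 - 615) = 90 min


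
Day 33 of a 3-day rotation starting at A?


Shifts: A, B, C
Start: A (index 0)
Day 33: (0 + 33 - 1) mod 3
= 32 mod 3
= 2
Index 2 → shift C

Shift C


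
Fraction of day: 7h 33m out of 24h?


Total minutes: 7×60 + 33 = 453
Day = 24×60 = 1440 minutes
Fraction = 453/1440 ≈ 0.3146
As a percentage: 453/1440 × 100 ≈ 31.46%

0.3146 (31.46%)


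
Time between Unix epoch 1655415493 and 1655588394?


Difference = 1655588394 - 1655415493 = 172901 seconds
In hours: 172901 / 3600 ≈ 48.0
In days: 172901 / 86400 ≈ 2.00

172901 seconds (48.0 hours / 2.00 days)


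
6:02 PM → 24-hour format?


Input: 6:02 PM
PM: 6 + 12 = 18

18:02


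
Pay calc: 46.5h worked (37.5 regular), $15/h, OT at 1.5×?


Regular: 37.5h × $15 = $562.50
Overtime: 46.5 - 37.5 = 9.0h
OT pay: 9.0h × $15 × 1.5 = $202.50
Total = $562.50 + $202.50 = $765.00

$765.00


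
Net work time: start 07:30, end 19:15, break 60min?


Total time = (19×60+15) - (7×60+30)
= 1155 - 450 = 705 min
Minus break: 705 - 60 = 645 min
= 10h 45m

10h 45m (645 minutes)


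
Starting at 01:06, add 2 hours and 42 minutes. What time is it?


03:48

Start: 66 minutes from midnight
Add: 162 minutes
Total: 228 minutes
Hours: 228 ÷ 60 = 3 remainder 48


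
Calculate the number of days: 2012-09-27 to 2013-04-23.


208 days

From September 27, 2012 to April 23, 2013
Rest of September 2012: 30 - 27 = 3
Full months: October 31, November 30, December 31, January 31, February 2013 28, March 31
Days into April 2013: 23
Total = 3 + 31 + 30 + 31 + 31 + 28 + 31 + 23 = 208 days


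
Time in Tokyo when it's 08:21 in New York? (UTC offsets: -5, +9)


Time difference = UTC+9 - UTC-5 = +14 hours
New hour = (8 + 14) mod 24
= 22 mod 24 = 22
Minutes unchanged → 22:21

22:21


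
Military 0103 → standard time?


1:03 AM

Hour: 1
1 < 12 → AM


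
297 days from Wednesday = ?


Start: Wednesday (index 2)
(2 + 297) mod 7
= 299 mod 7
= 5
Index 5 → Saturday

Saturday


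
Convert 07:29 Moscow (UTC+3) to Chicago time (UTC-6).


Time difference = UTC-6 - UTC+3 = -9 hours
New hour = (7 -9) mod 24
= -2 mod 24 = 22
Minutes unchanged → 22:29; -2 < 0 → previous day

22:29 (previous day)


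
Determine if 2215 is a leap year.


Rules: divisible by 4 AND (not by 100 OR by 400)
2215 ÷ 4 = 553 remainder 3 → not divisible by 4
Not divisible by 4 → not a leap year

No


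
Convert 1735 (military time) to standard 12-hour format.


Hour: 17
17 - 12 = 5 → PM

5:35 PM


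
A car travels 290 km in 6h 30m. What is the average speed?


Distance: 290 km
Time: 6h 30m = 390 min = 390/60 = 13/2 hours
Speed = 290 ÷ (13/2) = 290 × 2 / 13 = 580/13 ≈ 44.6 km/h

44.6 km/h


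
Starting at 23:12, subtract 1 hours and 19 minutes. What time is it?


Start: 1392 minutes from midnight
Subtract: 79 minutes
Remaining: 1392 - 79 = 1313
Hours: 21, Minutes: 53

21:53


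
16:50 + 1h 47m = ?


Start: 1010 minutes from midnight
Add: 107 minutes
Total: 1117 minutes
Hours: 1117 ÷ 60 = 18 remainder 37

18:37


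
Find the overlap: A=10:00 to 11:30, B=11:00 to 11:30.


Meeting A: 600-690 (in minutes from midnight)
Meeting B: 660-690
Overlap start = max(600, 660) = 660
Overlap end = min(690, 690) = 690
Overlap = max(0, 690 - 660) = 30 min

30 minutes


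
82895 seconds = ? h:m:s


23h 1m 35s

Hours: 82895 ÷ 3600 = 23 remainder 95
Minutes: 95 ÷ 60 = 1 remainder 35
Seconds: 35


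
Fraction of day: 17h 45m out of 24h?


0.7396 (73.96%)

Total minutes: 17×60 + 45 = 1065
Day = 24×60 = 1440 minutes
Fraction = 1065/1440 ≈ 0.7396
As a percentage: 1065/1440 × 100 ≈ 73.96%


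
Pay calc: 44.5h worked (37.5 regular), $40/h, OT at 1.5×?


$1920.00

Regular: 37.5h × $40 = $1500.00
Overtime: 44.5 - 37.5 = 7.0h
OT pay: 7.0h × $40 × 1.5 = $420.00
Total = $1500.00 + $420.00 = $1920.00


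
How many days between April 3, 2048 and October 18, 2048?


198 days

From April 3, 2048 to October 18, 2048
Rest of April 2048: 30 - 3 = 27
Full months: May 31, June 30, July 31, August 31, September 30
Days into October 2048: 18
Total = 27 + 31 + 30 + 31 + 31 + 30 + 18 = 198 days


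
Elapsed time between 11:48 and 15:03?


3h 15m

End time in minutes: 15×60 + 3 = 903
Start time in minutes: 11×60 + 48 = 708
Difference = 903 - 708 = 195 minutes
= 3 hours 15 minutes


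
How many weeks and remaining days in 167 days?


23 weeks 6 days

Weeks: 167 ÷ 7 = 23 remainder 6


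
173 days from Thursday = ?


Tuesday

Start: Thursday (index 3)
(3 + 173) mod 7
= 176 mod 7
= 1
Index 1 → Tuesday


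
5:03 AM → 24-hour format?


05:03

Input: 5:03 AM
AM hour stays: 5


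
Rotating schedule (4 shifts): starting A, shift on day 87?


Shift C

Shifts: A, B, C, D
Start: A (index 0)
Day 87: (0 + 87 - 1) mod 4
= 86 mod 4
= 2
Index 2 → shift C


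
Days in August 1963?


Month: August (month 8)
August has 31 days

31 days


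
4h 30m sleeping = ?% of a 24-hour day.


18.8%

Time: 270 minutes
Day: 1440 minutes
Percentage = (270/1440) × 100 ≈ 18.8%


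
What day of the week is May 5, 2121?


Zeller's congruence:
q=5, m=5, k=21, j=21
h = (5 + ⌊13×6/5⌋ + 21 + ⌊21/4⌋ + ⌊21/4⌋ - 2×21) mod 7
= (5 + 15 + 21 + 5 + 5 - 42) mod 7
= 9 mod 7 = 2
h=2 → Monday

Monday


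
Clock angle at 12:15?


Hour hand (12 ≡ 0 on the dial): 0×30 + 15×0.5 = 7.5°
Minute hand = 15×6 = 90°
Difference = |7.5 - 90| = 82.5°

82.5°


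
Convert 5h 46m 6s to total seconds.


20766 seconds

Hours: 5 × 3600 = 18000
Minutes: 46 × 60 = 2760
Seconds: 6
Total = 18000 + 2760 + 6 = 20766


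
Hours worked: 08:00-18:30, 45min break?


9h 45m (585 minutes)

Total time = (18×60+30) - (8×60+0)
= 1110 - 480 = 630 min
Minus break: 630 - 45 = 585 min
= 9h 45m


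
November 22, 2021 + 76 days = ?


February 6, 2022

Start: November 22, 2021
Add 76 days
November 22 → December 1: 30 - 22 + 1 = 9 days (76 - 9 = 67 left)
December 1 → January 1: 31 - 1 + 1 = 31 days (67 - 31 = 36 left)
January 1 → February 1: 31 - 1 + 1 = 31 days (36 - 31 = 5 left)
February 1 + 5 = February 6, 2022


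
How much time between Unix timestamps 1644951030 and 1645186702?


235672 seconds (65.5 hours / 2.73 days)

Difference = 1645186702 - 1644951030 = 235672 seconds
In hours: 235672 / 3600 ≈ 65.5
In days: 235672 / 86400 ≈ 2.73


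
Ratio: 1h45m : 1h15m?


7:5 (1.40)

Duration 1: 105 minutes
Duration 2: 75 minutes
Ratio = 105:75
GCD = 15
Simplified = 7:5
As a decimal: 7/5 = 1.40


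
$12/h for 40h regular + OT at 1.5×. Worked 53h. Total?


$714.00

Regular: 40h × $12 = $480.00
Overtime: 53 - 40 = 13h
OT pay: 13h × $12 × 1.5 = $234.00
Total = $480.00 + $234.00 = $714.00


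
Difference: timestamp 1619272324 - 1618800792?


Difference = 1619272324 - 1618800792 = 471532 seconds
In hours: 471532 / 3600 ≈ 131.0
In days: 471532 / 86400 ≈ 5.46

471532 seconds (131.0 hours / 5.46 days)


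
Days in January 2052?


Month: January (month 1)
January has 31 days

31 days


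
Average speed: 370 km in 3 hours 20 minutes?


Distance: 370 km
Time: 3h 20m = 200 min = 200/60 = 10/3 hours
Speed = 370 ÷ (10/3) = 370 × 3 / 10 = 1110/10 = 111.0 km/h

111.0 km/h


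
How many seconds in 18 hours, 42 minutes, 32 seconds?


67352 seconds

Hours: 18 × 3600 = 64800
Minutes: 42 × 60 = 2520
Seconds: 32
Total = 64800 + 2520 + 32 = 67352


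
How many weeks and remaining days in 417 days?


59 weeks 4 days

Weeks: 417 ÷ 7 = 59 remainder 4


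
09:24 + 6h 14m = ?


Start: 564 minutes from midnight
Add: 374 minutes
Total: 938 minutes
Hours: 938 ÷ 60 = 15 remainder 38

15:38


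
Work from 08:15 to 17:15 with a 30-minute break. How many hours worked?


8h 30m (510 minutes)

Total time = (17×60+15) - (8×60+15)
= 1035 - 495 = 540 min
Minus break: 540 - 30 = 510 min
= 8h 30m


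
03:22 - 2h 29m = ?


Start: 202 minutes from midnight
Subtract: 149 minutes
Remaining: 202 - 149 = 53
Hours: 0, Minutes: 53

00:53


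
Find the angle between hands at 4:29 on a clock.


39.5°

Hour hand = 4×30 + 29×0.5 = 134.5°
Minute hand = 29×6 = 174°
Difference = |134.5 - 174| = 39.5°


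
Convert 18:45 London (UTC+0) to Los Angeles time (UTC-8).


10:45

Time difference = UTC-8 - UTC+0 = -8 hours
New hour = (18 -8) mod 24
= 10 mod 24 = 10
Minutes unchanged → 10:45


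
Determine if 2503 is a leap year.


No

Rules: divisible by 4 AND (not by 100 OR by 400)
2503 ÷ 4 = 625 remainder 3 → not divisible by 4
Not divisible by 4 → not a leap year


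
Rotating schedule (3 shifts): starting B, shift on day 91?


Shifts: A, B, C
Start: B (index 1)
Day 91: (1 + 91 - 1) mod 3
= 91 mod 3
= 1
Index 1 → shift B

Shift B


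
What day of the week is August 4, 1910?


Zeller's congruence:
q=4, m=8, k=10, j=19
h = (4 + ⌊13×9/5⌋ + 10 + ⌊10/4⌋ + ⌊19/4⌋ - 2×19) mod 7
= (4 + 23 + 10 + 2 + 4 - 38) mod 7
= 5 mod 7 = 5
h=5 → Thursday

Thursday


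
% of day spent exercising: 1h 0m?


Time: 60 minutes
Day: 1440 minutes
Percentage = (60/1440) × 100 ≈ 4.2%

4.2%


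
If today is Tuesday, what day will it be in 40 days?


Start: Tuesday (index 1)
(1 + 40) mod 7
= 41 mod 7
= 6
Index 6 → Sunday

Sunday


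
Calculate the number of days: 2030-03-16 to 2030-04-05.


From March 16, 2030 to April 5, 2030
Rest of March 2030: 31 - 16 = 15
Days into April 2030: 5
Total = 15 + 5 = 20 days

20 days


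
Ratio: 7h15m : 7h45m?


29:31 (0.94)

Duration 1: 435 minutes
Duration 2: 465 minutes
Ratio = 435:465
GCD = 15
Simplified = 29:31
As a decimal: 29/31 ≈ 0.94


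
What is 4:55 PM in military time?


16:55

Input: 4:55 PM
PM: 4 + 12 = 16


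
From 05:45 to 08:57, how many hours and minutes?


End time in minutes: 8×60 + 57 = 537
Start time in minutes: 5×60 + 45 = 345
Difference = 537 - 345 = 192 minutes
= 3 hours 12 minutes

3h 12m


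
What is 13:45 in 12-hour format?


Hour: 13
13 - 12 = 1 → PM

1:45 PM


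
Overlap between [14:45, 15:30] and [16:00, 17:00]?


0 minutes

Meeting A: 885-930 (in minutes from midnight)
Meeting B: 960-1020
Overlap start = max(885, 960) = 960
Overlap end = min(930, 1020) = 930
Overlap = max(0, 930 - 960) = 0 min


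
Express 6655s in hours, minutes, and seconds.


Hours: 6655 ÷ 3600 = 1 remainder 3055
Minutes: 3055 ÷ 60 = 50 remainder 55
Seconds: 55

1h 50m 55s


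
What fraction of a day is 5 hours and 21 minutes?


0.2229 (22.29%)

Total minutes: 5×60 + 21 = 321
Day = 24×60 = 1440 minutes
Fraction = 321/1440 ≈ 0.2229
As a percentage: 321/1440 × 100 ≈ 22.29%


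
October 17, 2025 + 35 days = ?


Start: October 17, 2025
Add 35 days
October 17 → November 1: 31 - 17 + 1 = 15 days (35 - 15 = 20 left)
November 1 + 20 = November 21, 2025

November 21, 2025


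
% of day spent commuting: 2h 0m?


8.3%

Time: 120 minutes
Day: 1440 minutes
Percentage = (120/1440) × 100 ≈ 8.3%


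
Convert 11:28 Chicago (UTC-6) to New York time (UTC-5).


12:28

Time difference = UTC-5 - UTC-6 = +1 hours
New hour = (11 + 1) mod 24
= 12 mod 24 = 12
Minutes unchanged → 12:28


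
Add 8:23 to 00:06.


08:29

Start: 6 minutes from midnight
Add: 503 minutes
Total: 509 minutes
Hours: 509 ÷ 60 = 8 remainder 29


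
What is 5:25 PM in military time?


17:25

Input: 5:25 PM
PM: 5 + 12 = 17


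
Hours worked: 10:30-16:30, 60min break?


Total time = (16×60+30) - (10×60+30)
= 990 - 630 = 360 min
Minus break: 360 - 60 = 300 min
= 5h 0m

5h 0m (300 minutes)


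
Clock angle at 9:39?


55.5°

Hour hand = 9×30 + 39×0.5 = 289.5°
Minute hand = 39×6 = 234°
Difference = |289.5 - 234| = 55.5°


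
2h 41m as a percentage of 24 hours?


Total minutes: 2×60 + 41 = 161
Day = 24×60 = 1440 minutes
Fraction = 161/1440 ≈ 0.1118
As a percentage: 161/1440 × 100 ≈ 11.18%

0.1118 (11.18%)


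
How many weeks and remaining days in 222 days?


Weeks: 222 ÷ 7 = 31 remainder 5

31 weeks 5 days


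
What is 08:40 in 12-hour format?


8:40 AM

Hour: 8
8 < 12 → AM


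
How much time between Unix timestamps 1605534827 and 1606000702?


465875 seconds (129.4 hours / 5.39 days)

Difference = 1606000702 - 1605534827 = 465875 seconds
In hours: 465875 / 3600 ≈ 129.4
In days: 465875 / 86400 ≈ 5.39


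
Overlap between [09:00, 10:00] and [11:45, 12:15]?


Meeting A: 540-600 (in minutes from midnight)
Meeting B: 705-735
Overlap start = max(540, 705) = 705
Overlap end = min(600, 735) = 600
Overlap = max(0, 600 - 705) = 0 min

0 minutes


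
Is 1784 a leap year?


Yes

Rules: divisible by 4 AND (not by 100 OR by 400)
1784 ÷ 4 = 446 exactly → divisible by 4
1784 ÷ 100 = 17 remainder 84 → not divisible by 100
Divisible by 4 but not by 100 → leap year


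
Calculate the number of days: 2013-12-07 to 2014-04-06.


120 days

From December 7, 2013 to April 6, 2014
Rest of December 2013: 31 - 7 = 24
Full months: January 31, February 2014 28, March 31
Days into April 2014: 6
Total = 24 + 31 + 28 + 31 + 6 = 120 days


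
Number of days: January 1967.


31 days

Month: January (month 1)
January has 31 days


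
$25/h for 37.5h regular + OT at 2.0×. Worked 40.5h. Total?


$1087.50

Regular: 37.5h × $25 = $937.50
Overtime: 40.5 - 37.5 = 3.0h
OT pay: 3.0h × $25 × 2.0 = $150.00
Total = $937.50 + $150.00 = $1087.50


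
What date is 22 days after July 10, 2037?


August 1, 2037

Start: July 10, 2037
Add 22 days
July 10 → August 1: 31 - 10 + 1 = 22 days (22 - 22 = 0 left)
Land exactly on August 1, 2037


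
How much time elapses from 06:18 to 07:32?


End time in minutes: 7×60 + 32 = 452
Start time in minutes: 6×60 + 18 = 378
Difference = 452 - 378 = 74 minutes
= 1 hours 14 minutes

1h 14m


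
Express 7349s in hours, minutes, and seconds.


Hours: 7349 ÷ 3600 = 2 remainder 149
Minutes: 149 ÷ 60 = 2 remainder 29
Seconds: 29

2h 2m 29s


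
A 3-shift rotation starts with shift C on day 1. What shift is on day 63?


Shift B

Shifts: A, B, C
Start: C (index 2)
Day 63: (2 + 63 - 1) mod 3
= 64 mod 3
= 1
Index 1 → shift B


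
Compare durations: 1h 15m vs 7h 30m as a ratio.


Duration 1: 75 minutes
Duration 2: 450 minutes
Ratio = 75:450
GCD = 75
Simplified = 1:6
As a decimal: 1/6 ≈ 0.17

1:6 (0.17)


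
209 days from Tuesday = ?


Start: Tuesday (index 1)
(1 + 209) mod 7
= 210 mod 7
= 0
Index 0 → Monday

Monday


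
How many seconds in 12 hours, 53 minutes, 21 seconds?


Hours: 12 × 3600 = 43200
Minutes: 53 × 60 = 3180
Seconds: 21
Total = 43200 + 3180 + 21 = 46401

46401 seconds


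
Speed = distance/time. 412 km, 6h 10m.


Distance: 412 km
Time: 6h 10m = 370 min = 370/60 = 37/6 hours
Speed = 412 ÷ (37/6) = 412 × 6 / 37 = 2472/37 ≈ 66.8 km/h

66.8 km/h


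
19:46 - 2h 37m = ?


17:09

Start: 1186 minutes from midnight
Subtract: 157 minutes
Remaining: 1186 - 157 = 1029
Hours: 17, Minutes: 9


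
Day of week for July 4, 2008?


Zeller's congruence:
q=4, m=7, k=8, j=20
h = (4 + ⌊13×8/5⌋ + 8 + ⌊8/4⌋ + ⌊20/4⌋ - 2×20) mod 7
= (4 + 20 + 8 + 2 + 5 - 40) mod 7
= -1 mod 7 = 6
h=6 → Friday

Friday


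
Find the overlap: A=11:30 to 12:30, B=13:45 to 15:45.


0 minutes

Meeting A: 690-750 (in minutes from midnight)
Meeting B: 825-945
Overlap start = max(690, 825) = 825
Overlap end = min(750, 945) = 750
Overlap = max(0, 750 - 825) = 0 min


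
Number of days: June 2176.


Month: June (month 6)
June has 30 days

30 days


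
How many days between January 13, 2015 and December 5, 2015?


326 days

From January 13, 2015 to December 5, 2015
Rest of January 2015: 31 - 13 = 18
Full months: February 2015 28, March 31, April 30, May 31, June 30, July 31, August 31, September 30, October 31, November 30
Days into December 2015: 5
Total = 18 + 28 + 31 + 30 + 31 + 30 + 31 + 31 + 30 + 31 + 30 + 5 = 326 days


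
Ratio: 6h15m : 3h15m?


25:13 (1.92)

Duration 1: 375 minutes
Duration 2: 195 minutes
Ratio = 375:195
GCD = 15
Simplified = 25:13
As a decimal: 25/13 ≈ 1.92


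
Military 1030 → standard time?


Hour: 10
10 < 12 → AM

10:30 AM


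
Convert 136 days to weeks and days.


19 weeks 3 days

Weeks: 136 ÷ 7 = 19 remainder 3


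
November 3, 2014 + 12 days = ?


Start: November 3, 2014
Add 12 days
November 3 + 12 = November 15, 2014

November 15, 2014


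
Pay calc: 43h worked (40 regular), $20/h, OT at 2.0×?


Regular: 40h × $20 = $800.00
Overtime: 43 - 40 = 3h
OT pay: 3h × $20 × 2.0 = $120.00
Total = $800.00 + $120.00 = $920.00

$920.00
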